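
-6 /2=-3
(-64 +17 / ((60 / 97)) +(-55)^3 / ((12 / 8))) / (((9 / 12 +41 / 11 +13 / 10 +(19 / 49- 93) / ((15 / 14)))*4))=512603707 / 1490612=343.89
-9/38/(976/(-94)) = 423/18544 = 0.02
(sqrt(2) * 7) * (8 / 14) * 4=22.63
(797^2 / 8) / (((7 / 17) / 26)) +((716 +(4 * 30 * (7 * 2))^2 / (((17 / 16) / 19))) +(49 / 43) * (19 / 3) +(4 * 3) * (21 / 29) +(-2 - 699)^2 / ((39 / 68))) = 434761755780123 / 7716436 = 56342300.48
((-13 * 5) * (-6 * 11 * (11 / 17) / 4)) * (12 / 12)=23595 / 34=693.97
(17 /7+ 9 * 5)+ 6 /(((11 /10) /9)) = 7432 /77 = 96.52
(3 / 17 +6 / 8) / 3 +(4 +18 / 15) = 1873 / 340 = 5.51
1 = 1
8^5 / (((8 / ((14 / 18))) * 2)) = 14336 / 9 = 1592.89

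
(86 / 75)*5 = 86 / 15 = 5.73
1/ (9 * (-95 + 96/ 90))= -5/ 4227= -0.00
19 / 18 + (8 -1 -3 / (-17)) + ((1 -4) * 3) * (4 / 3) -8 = -3601 / 306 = -11.77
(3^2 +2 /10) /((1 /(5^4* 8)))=46000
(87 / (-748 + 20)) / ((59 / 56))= -87 / 767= -0.11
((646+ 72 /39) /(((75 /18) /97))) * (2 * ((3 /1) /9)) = 3267736 /325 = 10054.57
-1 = -1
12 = 12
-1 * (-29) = 29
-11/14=-0.79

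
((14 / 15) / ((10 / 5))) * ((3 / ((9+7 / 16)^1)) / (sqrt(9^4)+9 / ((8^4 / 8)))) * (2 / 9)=114688 / 281863395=0.00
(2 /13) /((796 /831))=0.16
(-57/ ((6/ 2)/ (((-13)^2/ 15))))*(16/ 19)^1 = -2704/ 15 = -180.27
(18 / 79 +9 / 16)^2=998001 / 1597696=0.62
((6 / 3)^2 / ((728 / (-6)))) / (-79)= 3 / 7189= 0.00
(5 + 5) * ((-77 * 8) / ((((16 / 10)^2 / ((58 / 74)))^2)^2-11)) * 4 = -972511375000000 / 4057729409843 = -239.67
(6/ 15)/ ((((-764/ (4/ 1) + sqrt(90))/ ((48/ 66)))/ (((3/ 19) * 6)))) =-55008/ 38028595 - 864 * sqrt(10)/ 38028595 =-0.00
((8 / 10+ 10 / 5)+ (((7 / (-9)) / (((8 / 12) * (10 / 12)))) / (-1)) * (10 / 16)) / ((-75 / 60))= -147 / 50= -2.94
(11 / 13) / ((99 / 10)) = 10 / 117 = 0.09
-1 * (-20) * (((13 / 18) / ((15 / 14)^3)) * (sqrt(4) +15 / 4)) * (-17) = -6973876 / 6075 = -1147.96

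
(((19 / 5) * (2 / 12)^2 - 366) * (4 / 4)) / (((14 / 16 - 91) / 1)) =131722 / 32445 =4.06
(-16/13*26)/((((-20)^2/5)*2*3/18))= -6/5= -1.20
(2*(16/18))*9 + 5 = 21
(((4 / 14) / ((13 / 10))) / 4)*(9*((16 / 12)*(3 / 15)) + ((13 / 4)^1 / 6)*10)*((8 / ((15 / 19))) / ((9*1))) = 2546 / 5265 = 0.48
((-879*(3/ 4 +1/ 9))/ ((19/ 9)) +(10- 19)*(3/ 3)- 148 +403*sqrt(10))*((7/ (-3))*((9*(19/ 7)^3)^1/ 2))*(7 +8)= 636495345/ 392- 124387965*sqrt(10)/ 98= -2390055.58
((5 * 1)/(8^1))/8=5/64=0.08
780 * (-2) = -1560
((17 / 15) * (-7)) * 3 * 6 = -714 / 5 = -142.80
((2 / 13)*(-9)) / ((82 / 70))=-630 / 533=-1.18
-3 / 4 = -0.75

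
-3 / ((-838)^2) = -3 / 702244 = -0.00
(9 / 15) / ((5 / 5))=3 / 5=0.60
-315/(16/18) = -2835/8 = -354.38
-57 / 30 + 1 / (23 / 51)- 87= -86.68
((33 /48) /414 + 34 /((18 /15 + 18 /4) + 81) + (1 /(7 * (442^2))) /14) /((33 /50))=156075961175 /261568170864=0.60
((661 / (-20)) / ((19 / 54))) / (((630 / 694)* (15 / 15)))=-688101 / 6650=-103.47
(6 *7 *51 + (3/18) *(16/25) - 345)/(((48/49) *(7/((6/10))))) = 943481/6000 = 157.25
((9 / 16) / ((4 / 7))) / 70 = 9 / 640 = 0.01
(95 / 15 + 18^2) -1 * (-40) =1111 / 3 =370.33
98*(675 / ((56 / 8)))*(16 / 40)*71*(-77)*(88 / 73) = -1818542880 / 73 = -24911546.30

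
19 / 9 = 2.11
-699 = -699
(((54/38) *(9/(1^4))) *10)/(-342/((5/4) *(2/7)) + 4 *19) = -6075/41876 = -0.15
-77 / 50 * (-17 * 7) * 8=36652 / 25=1466.08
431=431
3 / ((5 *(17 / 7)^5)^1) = 50421 / 7099285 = 0.01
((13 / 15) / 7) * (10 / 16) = 0.08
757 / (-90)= -757 / 90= -8.41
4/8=1/2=0.50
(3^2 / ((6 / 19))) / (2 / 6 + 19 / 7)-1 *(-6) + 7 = 2861 / 128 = 22.35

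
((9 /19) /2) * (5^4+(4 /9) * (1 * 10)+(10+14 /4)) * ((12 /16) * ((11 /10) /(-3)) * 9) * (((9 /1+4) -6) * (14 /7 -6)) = 8020089 /760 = 10552.75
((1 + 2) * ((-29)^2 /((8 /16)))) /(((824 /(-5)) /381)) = -4806315 /412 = -11665.81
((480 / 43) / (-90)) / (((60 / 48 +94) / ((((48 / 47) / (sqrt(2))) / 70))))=-256 * sqrt(2) / 26950035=-0.00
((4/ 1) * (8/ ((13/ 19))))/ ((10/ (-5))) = -304/ 13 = -23.38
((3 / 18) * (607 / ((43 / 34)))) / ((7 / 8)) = 82552 / 903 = 91.42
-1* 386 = -386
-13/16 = -0.81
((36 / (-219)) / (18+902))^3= -27 / 4733169839000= -0.00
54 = 54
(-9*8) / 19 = -72 / 19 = -3.79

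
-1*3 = -3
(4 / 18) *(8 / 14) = 8 / 63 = 0.13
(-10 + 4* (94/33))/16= 23/264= 0.09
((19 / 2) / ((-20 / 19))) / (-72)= 361 / 2880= 0.13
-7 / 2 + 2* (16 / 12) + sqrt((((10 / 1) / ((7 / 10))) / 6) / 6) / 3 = -5 / 6 + 5* sqrt(7) / 63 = -0.62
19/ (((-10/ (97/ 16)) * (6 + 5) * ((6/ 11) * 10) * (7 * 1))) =-1843/ 67200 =-0.03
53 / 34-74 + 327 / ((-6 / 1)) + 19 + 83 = -424 / 17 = -24.94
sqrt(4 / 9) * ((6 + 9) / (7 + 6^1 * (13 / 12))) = 20 / 27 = 0.74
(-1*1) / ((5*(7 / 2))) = -2 / 35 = -0.06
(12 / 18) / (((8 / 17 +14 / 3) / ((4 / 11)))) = 68 / 1441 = 0.05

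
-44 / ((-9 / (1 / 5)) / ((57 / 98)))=418 / 735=0.57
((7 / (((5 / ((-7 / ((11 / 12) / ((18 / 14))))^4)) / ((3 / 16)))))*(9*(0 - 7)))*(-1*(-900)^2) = 1822425980256000 / 14641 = 124474146592.17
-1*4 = -4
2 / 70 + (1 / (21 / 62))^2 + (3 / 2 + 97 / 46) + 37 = 2502979 / 50715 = 49.35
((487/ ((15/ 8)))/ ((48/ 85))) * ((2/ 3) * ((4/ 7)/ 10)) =16558/ 945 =17.52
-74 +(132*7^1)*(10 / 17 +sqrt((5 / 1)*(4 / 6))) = 2156.51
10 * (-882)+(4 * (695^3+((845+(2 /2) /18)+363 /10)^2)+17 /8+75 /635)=2769070775005919 /2057400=1345907832.70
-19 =-19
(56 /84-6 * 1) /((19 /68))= -1088 /57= -19.09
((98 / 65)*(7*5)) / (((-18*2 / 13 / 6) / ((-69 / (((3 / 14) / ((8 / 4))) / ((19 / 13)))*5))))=20984740 / 39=538070.26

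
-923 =-923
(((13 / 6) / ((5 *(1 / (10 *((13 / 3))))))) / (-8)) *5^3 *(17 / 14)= -359125 / 1008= -356.27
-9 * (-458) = 4122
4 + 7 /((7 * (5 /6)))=26 /5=5.20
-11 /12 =-0.92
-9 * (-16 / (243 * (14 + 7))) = 16 / 567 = 0.03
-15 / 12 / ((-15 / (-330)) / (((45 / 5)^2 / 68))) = -4455 / 136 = -32.76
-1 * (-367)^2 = -134689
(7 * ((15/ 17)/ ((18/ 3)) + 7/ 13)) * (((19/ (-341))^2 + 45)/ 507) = 1849867621/ 4342979069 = 0.43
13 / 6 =2.17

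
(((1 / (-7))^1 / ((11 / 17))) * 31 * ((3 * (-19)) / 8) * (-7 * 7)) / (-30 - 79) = 210273 / 9592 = 21.92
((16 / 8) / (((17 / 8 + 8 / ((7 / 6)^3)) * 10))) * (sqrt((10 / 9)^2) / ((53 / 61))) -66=-618443942 / 9375435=-65.96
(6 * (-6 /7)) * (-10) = 360 /7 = 51.43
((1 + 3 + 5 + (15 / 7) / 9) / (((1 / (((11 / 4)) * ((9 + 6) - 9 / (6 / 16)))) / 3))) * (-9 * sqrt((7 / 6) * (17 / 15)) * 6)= 86427 * sqrt(1190) / 70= 42591.69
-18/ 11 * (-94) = 1692/ 11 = 153.82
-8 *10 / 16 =-5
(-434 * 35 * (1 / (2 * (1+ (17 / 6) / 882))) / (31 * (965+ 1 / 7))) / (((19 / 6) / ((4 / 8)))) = -0.04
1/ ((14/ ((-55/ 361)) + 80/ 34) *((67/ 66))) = -10285/ 934851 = -0.01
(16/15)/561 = 16/8415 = 0.00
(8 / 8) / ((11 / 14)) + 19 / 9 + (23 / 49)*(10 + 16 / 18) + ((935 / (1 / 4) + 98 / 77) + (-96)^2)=1283611 / 99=12965.77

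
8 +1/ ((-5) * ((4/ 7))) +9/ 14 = 1161/ 140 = 8.29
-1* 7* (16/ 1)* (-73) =8176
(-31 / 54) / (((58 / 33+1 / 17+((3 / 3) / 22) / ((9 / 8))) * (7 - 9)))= 5797 / 37500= 0.15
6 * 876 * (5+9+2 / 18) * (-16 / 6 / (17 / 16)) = -9493504 / 51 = -186147.14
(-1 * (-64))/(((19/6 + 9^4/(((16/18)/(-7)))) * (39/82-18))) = 41984/593937487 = 0.00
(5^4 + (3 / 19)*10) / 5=2381 / 19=125.32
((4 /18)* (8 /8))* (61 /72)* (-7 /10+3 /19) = -6283 /61560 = -0.10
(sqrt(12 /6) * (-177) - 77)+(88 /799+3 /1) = -177 * sqrt(2) - 59038 /799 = -324.21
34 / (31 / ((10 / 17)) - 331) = -340 / 2783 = -0.12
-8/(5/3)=-24/5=-4.80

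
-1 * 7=-7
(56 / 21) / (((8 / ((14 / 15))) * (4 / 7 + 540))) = 49 / 85140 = 0.00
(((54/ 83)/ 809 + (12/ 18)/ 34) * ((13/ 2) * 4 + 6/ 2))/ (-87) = -69901/ 10273491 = -0.01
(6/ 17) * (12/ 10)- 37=-3109/ 85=-36.58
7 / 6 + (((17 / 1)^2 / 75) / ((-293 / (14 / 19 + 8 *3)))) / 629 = 2402023 / 2059790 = 1.17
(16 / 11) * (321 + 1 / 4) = 5140 / 11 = 467.27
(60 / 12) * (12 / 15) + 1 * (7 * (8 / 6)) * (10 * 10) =2812 / 3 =937.33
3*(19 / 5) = 57 / 5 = 11.40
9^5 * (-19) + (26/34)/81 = -1544898974/1377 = -1121930.99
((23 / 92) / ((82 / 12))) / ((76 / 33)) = 99 / 6232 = 0.02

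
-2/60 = -1/30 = -0.03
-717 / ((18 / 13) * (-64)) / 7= 3107 / 2688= 1.16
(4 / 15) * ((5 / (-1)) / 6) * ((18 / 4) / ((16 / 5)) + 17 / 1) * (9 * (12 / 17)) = -1767 / 68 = -25.99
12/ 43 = 0.28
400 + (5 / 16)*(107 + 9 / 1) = 1745 / 4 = 436.25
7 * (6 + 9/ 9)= 49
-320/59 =-5.42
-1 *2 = -2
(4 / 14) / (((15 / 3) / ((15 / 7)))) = 6 / 49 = 0.12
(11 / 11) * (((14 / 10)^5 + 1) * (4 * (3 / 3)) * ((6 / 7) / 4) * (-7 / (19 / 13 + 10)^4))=-3415667112 / 1540263753125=-0.00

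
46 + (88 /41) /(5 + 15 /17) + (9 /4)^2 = 843409 /16400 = 51.43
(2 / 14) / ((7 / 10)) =10 / 49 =0.20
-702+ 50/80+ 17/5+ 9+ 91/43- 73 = -1306957/1720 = -759.86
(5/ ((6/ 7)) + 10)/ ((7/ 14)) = 95/ 3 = 31.67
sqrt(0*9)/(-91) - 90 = -90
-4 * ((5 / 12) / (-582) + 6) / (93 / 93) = -41899 / 1746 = -24.00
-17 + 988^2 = 976127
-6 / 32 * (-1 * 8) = 3 / 2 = 1.50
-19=-19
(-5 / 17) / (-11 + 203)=-5 / 3264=-0.00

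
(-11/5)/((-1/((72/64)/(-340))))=-99/13600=-0.01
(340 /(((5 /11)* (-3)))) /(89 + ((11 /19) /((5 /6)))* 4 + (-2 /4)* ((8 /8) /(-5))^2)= -710600 /261513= -2.72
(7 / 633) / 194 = 7 / 122802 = 0.00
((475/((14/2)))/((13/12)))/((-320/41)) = -11685/1456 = -8.03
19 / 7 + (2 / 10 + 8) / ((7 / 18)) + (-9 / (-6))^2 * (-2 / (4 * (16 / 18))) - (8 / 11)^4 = 104265531 / 4685120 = 22.25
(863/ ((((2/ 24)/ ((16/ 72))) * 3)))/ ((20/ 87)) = 50054/ 15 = 3336.93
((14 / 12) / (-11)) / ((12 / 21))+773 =204023 / 264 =772.81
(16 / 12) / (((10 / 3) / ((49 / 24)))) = 49 / 60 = 0.82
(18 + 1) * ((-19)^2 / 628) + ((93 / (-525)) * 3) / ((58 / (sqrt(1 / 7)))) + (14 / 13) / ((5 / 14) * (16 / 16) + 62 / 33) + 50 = 517842015 / 8433412 - 93 * sqrt(7) / 71050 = 61.40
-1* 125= -125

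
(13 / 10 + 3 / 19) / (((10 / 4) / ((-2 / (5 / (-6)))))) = 1.40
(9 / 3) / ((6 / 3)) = 3 / 2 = 1.50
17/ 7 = 2.43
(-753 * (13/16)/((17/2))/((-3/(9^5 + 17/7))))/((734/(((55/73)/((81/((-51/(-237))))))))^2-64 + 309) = 8670214374250/822924706428920543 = 0.00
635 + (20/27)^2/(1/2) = 463715/729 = 636.10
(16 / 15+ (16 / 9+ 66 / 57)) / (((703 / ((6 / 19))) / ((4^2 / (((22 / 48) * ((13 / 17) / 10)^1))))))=29785088 / 36290969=0.82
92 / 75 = 1.23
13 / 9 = 1.44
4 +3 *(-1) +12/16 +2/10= 39/20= 1.95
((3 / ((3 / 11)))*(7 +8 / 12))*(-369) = -31119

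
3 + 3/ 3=4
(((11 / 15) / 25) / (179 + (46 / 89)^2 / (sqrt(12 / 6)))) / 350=123539472529 / 263854750051331250-46092299 * sqrt(2) / 131927375025665625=0.00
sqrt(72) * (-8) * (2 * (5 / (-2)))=240 * sqrt(2)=339.41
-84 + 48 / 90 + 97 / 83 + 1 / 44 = -82.28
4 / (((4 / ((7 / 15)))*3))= 7 / 45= 0.16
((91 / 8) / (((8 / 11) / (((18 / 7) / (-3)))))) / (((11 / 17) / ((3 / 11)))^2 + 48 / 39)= -14505777 / 7422368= -1.95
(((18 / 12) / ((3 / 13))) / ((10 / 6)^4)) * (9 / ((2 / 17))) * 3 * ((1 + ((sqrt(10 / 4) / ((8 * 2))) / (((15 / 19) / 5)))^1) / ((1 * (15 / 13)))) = 13264641 * sqrt(10) / 400000 + 2094417 / 12500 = 272.42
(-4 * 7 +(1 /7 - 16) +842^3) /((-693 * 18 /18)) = -4178633509 /4851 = -861396.31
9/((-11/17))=-153/11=-13.91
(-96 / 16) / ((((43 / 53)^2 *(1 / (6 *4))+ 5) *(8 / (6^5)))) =-393170112 / 338929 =-1160.04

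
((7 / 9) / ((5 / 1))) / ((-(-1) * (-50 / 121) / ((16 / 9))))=-6776 / 10125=-0.67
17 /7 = 2.43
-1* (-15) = 15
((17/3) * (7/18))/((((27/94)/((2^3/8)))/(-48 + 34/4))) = -441847/1458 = -303.05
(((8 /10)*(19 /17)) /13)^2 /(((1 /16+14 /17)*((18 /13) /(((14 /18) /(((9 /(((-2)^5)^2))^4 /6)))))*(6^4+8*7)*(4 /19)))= 422326814275272704 /39862986400575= 10594.46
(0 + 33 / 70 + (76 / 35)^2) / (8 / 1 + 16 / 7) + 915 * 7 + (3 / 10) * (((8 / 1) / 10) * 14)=161503379 / 25200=6408.86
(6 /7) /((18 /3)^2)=0.02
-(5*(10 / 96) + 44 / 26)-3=-5.21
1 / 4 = 0.25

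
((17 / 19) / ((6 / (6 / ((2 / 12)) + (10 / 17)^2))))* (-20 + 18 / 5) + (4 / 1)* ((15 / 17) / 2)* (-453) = -4303814 / 4845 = -888.30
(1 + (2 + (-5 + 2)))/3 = 0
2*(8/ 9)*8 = 128/ 9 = 14.22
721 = 721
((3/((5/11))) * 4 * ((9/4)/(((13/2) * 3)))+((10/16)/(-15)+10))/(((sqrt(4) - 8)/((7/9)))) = -142009/84240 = -1.69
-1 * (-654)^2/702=-23762/39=-609.28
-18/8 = -9/4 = -2.25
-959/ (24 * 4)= -959/ 96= -9.99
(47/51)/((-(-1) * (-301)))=-0.00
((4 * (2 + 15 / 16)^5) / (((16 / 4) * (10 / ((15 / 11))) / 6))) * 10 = 10320525315 / 5767168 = 1789.53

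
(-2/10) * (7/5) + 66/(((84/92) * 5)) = 2481/175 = 14.18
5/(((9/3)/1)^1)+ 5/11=70/33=2.12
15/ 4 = 3.75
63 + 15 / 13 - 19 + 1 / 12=7057 / 156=45.24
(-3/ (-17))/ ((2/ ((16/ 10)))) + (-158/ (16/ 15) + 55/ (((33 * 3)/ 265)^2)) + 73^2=3377839081/ 605880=5575.10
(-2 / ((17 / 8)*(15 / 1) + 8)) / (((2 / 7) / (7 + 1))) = -448 / 319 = -1.40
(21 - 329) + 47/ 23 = -7037/ 23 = -305.96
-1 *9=-9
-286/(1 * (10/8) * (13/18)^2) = -28512/65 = -438.65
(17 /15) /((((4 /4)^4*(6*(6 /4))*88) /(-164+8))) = -221 /990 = -0.22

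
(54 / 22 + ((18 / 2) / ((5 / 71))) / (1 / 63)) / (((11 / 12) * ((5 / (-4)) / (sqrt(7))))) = -18596.51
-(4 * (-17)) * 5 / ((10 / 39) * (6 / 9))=1989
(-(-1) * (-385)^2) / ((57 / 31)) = 4594975 / 57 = 80613.60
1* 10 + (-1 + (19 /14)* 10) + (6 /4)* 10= 263 /7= 37.57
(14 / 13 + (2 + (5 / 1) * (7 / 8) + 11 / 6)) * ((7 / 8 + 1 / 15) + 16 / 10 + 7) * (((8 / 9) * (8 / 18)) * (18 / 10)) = 663413 / 10530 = 63.00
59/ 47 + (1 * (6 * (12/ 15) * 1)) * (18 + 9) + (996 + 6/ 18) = 794668/ 705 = 1127.19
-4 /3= -1.33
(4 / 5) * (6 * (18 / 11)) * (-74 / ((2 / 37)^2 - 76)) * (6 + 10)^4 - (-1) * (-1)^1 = 39835060621 / 79475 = 501227.56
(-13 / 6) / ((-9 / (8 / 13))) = 4 / 27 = 0.15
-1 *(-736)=736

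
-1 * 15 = -15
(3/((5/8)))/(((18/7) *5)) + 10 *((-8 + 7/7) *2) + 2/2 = -10397/75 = -138.63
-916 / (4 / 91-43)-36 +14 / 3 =-13042 / 1303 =-10.01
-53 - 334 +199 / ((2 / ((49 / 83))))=-54491 / 166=-328.26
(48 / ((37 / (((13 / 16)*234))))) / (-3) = -3042 / 37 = -82.22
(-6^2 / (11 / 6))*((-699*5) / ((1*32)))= 94365 / 44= 2144.66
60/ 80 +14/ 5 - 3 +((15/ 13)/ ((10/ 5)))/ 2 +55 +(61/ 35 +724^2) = 477052559/ 910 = 524233.58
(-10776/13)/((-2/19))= 102372/13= 7874.77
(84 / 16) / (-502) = -21 / 2008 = -0.01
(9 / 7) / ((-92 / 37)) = -333 / 644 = -0.52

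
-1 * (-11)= 11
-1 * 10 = -10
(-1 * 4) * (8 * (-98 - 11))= 3488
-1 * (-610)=610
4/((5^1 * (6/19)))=38/15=2.53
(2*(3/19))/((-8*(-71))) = 3/5396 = 0.00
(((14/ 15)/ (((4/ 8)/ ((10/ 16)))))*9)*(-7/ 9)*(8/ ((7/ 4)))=-112/ 3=-37.33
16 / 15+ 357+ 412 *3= 23911 / 15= 1594.07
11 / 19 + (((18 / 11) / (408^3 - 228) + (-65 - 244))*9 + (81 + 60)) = -6244285382933 / 2365778426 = -2639.42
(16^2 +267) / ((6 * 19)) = 523 / 114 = 4.59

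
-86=-86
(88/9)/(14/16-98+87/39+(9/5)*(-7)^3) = -45760/3333537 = -0.01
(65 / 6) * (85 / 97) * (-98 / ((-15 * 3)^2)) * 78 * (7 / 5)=-1970878 / 39285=-50.17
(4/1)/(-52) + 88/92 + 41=12522/299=41.88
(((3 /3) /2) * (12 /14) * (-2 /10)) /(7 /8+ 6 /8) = -24 /455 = -0.05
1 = 1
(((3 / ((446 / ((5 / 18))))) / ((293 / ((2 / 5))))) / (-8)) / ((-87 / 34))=17 / 136427832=0.00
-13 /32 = -0.41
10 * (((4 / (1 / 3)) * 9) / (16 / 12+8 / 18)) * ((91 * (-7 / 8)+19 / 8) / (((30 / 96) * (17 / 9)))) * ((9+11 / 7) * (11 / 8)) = -275043681 / 238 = -1155645.72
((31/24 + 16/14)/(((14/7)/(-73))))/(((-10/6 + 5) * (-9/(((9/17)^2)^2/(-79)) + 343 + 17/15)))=-53217/18755296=-0.00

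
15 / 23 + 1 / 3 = 68 / 69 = 0.99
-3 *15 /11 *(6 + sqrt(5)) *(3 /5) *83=-13446 /11 - 2241 *sqrt(5) /11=-1677.91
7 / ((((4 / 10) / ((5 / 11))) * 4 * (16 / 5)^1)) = 875 / 1408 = 0.62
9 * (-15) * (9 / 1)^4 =-885735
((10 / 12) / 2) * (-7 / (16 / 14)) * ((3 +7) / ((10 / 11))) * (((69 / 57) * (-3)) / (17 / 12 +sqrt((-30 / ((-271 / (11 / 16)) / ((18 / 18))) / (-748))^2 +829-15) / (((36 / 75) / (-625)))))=-17847805937500 * sqrt(17691342321889) / 27354777313401069641953-2862740097472640 / 27354777313401069641953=-0.00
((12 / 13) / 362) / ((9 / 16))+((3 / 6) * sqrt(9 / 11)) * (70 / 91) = 32 / 7059+15 * sqrt(11) / 143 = 0.35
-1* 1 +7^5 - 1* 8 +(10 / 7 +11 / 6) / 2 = 1411169 / 84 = 16799.63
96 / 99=32 / 33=0.97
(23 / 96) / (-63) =-23 / 6048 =-0.00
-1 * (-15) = 15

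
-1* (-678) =678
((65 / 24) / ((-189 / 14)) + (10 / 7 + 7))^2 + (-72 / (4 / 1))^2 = 391.70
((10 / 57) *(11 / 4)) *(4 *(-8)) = -880 / 57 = -15.44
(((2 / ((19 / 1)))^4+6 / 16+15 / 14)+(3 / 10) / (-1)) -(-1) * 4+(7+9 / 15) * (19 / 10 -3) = -586291779 / 182449400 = -3.21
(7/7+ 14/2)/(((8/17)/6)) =102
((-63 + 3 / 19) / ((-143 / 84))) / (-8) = -12537 / 2717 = -4.61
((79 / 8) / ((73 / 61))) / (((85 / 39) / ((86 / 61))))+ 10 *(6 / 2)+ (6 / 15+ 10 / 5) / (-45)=13136389 / 372300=35.28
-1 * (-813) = 813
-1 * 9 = -9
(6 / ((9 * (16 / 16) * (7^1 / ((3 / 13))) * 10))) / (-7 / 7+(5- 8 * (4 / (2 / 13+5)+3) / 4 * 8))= -67 / 1719900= -0.00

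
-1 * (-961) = 961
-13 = -13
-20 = -20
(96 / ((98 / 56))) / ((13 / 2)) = 768 / 91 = 8.44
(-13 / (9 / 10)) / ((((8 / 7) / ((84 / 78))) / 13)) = -3185 / 18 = -176.94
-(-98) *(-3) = -294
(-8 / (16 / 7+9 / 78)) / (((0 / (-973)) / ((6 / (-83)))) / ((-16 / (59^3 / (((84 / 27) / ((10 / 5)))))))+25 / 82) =-119392 / 10925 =-10.93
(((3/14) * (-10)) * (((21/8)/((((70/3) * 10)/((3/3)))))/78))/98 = -9/2853760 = -0.00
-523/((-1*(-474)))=-523/474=-1.10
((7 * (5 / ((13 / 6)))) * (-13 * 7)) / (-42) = 35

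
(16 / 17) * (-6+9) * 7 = 336 / 17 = 19.76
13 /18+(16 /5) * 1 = 353 /90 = 3.92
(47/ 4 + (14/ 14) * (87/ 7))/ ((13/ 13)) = 24.18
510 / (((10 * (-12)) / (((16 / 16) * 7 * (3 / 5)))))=-357 / 20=-17.85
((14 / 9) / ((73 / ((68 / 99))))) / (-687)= -952 / 44684541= -0.00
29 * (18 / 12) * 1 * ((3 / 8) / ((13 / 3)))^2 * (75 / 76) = 528525 / 1644032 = 0.32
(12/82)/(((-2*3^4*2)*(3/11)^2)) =-121/19926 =-0.01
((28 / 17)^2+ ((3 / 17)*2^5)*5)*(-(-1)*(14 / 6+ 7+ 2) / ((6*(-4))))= -2236 / 153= -14.61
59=59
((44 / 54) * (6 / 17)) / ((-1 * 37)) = -44 / 5661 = -0.01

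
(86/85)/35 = 86/2975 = 0.03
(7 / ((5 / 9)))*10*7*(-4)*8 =-28224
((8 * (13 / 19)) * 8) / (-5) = -832 / 95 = -8.76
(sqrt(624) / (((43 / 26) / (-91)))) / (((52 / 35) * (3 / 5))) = -31850 * sqrt(39) / 129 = -1541.89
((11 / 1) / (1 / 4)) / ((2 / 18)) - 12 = 384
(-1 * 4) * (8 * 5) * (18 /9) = -320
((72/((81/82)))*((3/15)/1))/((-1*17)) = -656/765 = -0.86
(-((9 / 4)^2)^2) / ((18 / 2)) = -729 / 256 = -2.85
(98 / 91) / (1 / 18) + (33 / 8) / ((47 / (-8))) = 11415 / 611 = 18.68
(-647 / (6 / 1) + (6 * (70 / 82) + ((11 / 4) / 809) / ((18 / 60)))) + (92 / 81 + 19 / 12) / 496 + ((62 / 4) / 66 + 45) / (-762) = -765162932031539 / 7446556193472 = -102.75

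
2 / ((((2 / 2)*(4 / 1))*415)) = 1 / 830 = 0.00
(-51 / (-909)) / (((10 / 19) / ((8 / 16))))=323 / 6060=0.05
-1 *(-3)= 3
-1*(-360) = 360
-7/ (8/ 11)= -77/ 8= -9.62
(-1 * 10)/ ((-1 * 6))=5/ 3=1.67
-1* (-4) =4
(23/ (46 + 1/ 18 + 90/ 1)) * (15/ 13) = 6210/ 31837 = 0.20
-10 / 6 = -5 / 3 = -1.67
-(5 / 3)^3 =-125 / 27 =-4.63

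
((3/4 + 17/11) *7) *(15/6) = 3535/88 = 40.17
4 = 4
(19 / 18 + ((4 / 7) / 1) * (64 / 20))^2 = 3301489 / 396900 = 8.32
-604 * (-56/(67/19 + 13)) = 321328/157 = 2046.68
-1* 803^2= -644809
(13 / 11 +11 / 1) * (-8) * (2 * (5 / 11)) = -10720 / 121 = -88.60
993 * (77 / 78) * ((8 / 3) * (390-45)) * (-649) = -7608888980 / 13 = -585299152.31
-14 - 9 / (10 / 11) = -239 / 10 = -23.90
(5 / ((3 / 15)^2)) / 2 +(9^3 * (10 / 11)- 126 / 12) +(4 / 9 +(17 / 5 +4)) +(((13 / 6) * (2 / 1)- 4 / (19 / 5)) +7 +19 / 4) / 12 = 108921077 / 150480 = 723.82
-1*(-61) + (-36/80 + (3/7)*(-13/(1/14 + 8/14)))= 3113/60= 51.88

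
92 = 92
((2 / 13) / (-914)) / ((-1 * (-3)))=-1 / 17823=-0.00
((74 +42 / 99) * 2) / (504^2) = 0.00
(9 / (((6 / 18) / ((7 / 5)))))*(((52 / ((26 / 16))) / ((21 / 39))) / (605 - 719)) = -1872 / 95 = -19.71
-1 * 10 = -10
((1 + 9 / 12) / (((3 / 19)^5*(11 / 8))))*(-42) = -485315404 / 891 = -544686.20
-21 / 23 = -0.91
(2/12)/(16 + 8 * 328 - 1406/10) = 5/74982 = 0.00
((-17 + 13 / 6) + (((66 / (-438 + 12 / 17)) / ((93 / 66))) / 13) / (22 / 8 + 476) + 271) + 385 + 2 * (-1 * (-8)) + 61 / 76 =15938339973663 / 24223532060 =657.97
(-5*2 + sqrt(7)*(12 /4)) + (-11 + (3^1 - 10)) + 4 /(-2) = -30 + 3*sqrt(7) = -22.06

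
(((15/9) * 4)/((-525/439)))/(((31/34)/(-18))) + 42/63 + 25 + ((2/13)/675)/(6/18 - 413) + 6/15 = 53480884838/392894775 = 136.12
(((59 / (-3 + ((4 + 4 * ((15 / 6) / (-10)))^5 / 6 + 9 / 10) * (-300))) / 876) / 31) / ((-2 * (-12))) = -59 / 8096615712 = -0.00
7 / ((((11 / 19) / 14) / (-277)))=-515774 / 11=-46888.55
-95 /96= -0.99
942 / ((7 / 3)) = 2826 / 7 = 403.71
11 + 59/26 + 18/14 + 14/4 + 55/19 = 36222/1729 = 20.95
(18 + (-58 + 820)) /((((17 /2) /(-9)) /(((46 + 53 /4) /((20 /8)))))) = -332748 /17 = -19573.41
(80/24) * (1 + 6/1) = 70/3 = 23.33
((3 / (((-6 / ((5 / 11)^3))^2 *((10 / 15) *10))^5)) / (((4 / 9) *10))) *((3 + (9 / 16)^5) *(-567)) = -12034234464168548583984375 / 153486565539052170797353197517736613257412608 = -0.00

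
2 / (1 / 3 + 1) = 3 / 2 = 1.50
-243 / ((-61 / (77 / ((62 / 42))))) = 392931 / 1891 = 207.79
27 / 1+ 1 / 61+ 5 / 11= 18433 / 671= 27.47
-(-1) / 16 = 1 / 16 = 0.06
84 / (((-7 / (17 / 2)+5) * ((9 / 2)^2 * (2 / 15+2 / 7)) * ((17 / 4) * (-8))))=-490 / 7029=-0.07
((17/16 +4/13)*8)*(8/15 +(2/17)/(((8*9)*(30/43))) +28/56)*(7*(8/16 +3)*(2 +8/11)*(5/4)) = 442574125/466752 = 948.20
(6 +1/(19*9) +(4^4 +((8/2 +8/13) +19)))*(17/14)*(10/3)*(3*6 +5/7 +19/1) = 4749321280/108927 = 43600.96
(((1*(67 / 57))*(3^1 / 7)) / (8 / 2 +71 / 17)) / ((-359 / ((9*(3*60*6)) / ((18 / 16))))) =-9840960 / 6636833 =-1.48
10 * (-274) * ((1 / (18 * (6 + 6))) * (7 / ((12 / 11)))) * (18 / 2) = -52745 / 72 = -732.57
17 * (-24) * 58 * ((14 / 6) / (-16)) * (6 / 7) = 2958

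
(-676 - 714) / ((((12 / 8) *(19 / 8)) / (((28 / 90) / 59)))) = -62272 / 30267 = -2.06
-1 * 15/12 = -5/4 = -1.25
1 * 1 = 1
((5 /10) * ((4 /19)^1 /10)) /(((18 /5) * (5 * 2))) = 1 /3420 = 0.00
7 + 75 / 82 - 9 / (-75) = 16471 / 2050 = 8.03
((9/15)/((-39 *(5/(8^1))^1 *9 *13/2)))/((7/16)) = -256/266175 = -0.00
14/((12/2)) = 7/3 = 2.33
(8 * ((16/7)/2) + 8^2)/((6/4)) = 1024/21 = 48.76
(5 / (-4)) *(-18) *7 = 157.50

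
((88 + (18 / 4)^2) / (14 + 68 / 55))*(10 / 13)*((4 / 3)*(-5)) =-595375 / 16341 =-36.43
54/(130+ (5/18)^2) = 17496/42145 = 0.42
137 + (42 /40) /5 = 13721 /100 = 137.21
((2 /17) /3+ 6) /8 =77 /102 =0.75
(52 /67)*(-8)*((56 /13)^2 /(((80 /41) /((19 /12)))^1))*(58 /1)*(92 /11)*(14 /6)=-45624422144 /431145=-105821.53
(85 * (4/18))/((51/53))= 530/27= 19.63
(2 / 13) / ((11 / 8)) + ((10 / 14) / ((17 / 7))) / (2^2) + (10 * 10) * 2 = 1946603 / 9724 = 200.19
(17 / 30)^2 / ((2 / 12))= 1.93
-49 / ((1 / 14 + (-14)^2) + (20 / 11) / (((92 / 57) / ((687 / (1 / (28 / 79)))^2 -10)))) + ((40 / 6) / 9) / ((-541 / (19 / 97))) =-699103638887554 / 699220251860723325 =-0.00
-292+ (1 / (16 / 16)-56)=-347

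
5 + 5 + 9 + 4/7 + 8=193/7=27.57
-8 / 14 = -4 / 7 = -0.57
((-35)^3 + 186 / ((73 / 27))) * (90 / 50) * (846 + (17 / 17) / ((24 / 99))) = -191269127277 / 2920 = -65503125.78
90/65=18/13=1.38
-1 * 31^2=-961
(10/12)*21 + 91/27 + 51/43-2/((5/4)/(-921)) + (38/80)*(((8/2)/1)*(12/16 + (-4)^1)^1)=69171517/46440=1489.48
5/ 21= 0.24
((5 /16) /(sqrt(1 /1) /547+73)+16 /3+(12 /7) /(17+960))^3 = 342873911723853733812712385765875 /2252499538384369606883260760064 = 152.22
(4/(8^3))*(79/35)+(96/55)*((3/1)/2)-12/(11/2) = 22373/49280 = 0.45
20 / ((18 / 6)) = 20 / 3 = 6.67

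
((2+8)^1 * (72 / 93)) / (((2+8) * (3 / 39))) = 312 / 31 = 10.06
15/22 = 0.68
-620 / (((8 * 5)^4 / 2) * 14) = -31 / 896000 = -0.00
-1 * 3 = -3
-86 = -86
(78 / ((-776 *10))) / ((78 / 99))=-99 / 7760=-0.01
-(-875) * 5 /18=4375 /18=243.06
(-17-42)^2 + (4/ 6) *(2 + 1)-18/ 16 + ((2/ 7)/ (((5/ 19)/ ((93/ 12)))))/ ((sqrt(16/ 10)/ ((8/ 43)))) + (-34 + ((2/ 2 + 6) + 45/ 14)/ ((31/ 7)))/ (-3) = 3493.68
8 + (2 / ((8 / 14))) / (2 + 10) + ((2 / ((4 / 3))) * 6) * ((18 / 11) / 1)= 6077 / 264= 23.02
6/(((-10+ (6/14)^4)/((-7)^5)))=242121642/23929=10118.34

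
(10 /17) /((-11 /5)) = -50 /187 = -0.27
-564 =-564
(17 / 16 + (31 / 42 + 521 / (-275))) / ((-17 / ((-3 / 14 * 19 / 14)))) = -164939 / 102625600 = -0.00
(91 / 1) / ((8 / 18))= 819 / 4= 204.75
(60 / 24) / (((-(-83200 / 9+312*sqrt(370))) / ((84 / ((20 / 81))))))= 413343*sqrt(370) / 77016160+76545 / 481351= 0.26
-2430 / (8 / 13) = -15795 / 4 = -3948.75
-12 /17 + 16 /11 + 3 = 701 /187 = 3.75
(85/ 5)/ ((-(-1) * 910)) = 17/ 910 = 0.02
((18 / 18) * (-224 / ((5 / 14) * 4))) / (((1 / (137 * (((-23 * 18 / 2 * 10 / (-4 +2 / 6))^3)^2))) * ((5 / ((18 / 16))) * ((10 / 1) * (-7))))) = 3960050321461435375608000 / 1771561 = 2235345168166061104.08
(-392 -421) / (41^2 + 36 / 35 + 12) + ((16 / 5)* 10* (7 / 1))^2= 2974956761 / 59291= 50175.52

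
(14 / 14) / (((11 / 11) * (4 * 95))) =1 / 380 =0.00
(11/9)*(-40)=-440/9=-48.89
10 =10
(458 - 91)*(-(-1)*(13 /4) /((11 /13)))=62023 /44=1409.61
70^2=4900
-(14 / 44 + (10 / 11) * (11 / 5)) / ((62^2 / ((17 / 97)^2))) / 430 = -14739 / 342151134160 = -0.00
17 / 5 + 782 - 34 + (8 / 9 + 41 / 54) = 203323 / 270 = 753.05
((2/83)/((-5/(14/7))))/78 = -2/16185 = -0.00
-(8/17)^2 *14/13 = -896/3757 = -0.24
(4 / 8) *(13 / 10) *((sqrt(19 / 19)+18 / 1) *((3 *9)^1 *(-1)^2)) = 6669 / 20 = 333.45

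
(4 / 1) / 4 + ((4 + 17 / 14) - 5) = 17 / 14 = 1.21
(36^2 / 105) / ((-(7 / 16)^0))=-12.34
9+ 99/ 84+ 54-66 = -51/ 28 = -1.82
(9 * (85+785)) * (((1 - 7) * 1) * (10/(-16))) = 58725/2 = 29362.50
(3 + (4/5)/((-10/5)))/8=13/40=0.32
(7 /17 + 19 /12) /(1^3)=407 /204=2.00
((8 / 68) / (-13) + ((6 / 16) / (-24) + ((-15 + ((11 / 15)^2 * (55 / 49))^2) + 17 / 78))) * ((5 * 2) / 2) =-993179109541 / 13753696320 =-72.21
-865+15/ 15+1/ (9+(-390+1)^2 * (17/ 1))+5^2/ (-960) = -213377050973/ 246956736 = -864.03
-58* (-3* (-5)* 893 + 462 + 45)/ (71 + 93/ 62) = -55608/ 5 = -11121.60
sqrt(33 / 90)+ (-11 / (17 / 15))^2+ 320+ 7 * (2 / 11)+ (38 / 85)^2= sqrt(330) / 30+ 33035909 / 79475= 416.28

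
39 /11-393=-4284 /11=-389.45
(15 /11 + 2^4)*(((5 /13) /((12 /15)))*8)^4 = 1193750000 /314171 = 3799.68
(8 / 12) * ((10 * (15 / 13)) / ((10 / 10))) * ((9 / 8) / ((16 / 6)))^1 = 675 / 208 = 3.25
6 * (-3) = -18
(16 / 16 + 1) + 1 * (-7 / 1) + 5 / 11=-50 / 11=-4.55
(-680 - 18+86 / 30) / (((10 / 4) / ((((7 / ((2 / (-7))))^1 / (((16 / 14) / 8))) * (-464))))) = -1659477904 / 75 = -22126372.05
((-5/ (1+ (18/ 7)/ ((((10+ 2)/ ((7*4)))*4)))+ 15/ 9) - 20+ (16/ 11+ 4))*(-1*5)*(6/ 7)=4910/ 77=63.77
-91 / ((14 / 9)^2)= -1053 / 28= -37.61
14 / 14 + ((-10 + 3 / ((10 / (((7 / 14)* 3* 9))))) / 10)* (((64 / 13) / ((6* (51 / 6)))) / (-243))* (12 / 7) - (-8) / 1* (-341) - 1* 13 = -216391468 / 78975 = -2740.00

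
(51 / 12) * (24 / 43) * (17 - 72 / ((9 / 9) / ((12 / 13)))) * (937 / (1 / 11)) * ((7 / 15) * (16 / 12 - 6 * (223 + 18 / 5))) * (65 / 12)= 4151982813.67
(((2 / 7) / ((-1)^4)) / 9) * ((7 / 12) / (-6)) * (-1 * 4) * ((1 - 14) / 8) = -13 / 648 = -0.02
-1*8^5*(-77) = 2523136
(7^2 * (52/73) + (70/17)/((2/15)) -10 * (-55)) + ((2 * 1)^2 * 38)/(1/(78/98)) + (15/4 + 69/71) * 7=13294584071/17269756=769.82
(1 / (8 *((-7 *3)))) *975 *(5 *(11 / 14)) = -17875 / 784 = -22.80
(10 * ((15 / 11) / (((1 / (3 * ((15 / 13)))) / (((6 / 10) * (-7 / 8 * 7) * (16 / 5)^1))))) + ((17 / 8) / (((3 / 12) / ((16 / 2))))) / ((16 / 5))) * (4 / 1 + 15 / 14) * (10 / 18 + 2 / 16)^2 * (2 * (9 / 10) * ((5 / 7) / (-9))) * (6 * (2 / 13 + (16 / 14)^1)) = 8954217895 / 6424704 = 1393.72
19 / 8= 2.38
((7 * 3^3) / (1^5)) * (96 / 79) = 18144 / 79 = 229.67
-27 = -27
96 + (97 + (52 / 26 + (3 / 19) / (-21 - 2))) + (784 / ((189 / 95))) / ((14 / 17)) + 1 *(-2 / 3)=7938898 / 11799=672.84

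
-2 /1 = -2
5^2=25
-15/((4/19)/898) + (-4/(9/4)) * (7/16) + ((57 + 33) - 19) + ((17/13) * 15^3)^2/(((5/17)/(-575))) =-115841825514899/3042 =-38080810491.42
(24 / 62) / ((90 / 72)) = 48 / 155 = 0.31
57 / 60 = 19 / 20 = 0.95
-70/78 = -35/39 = -0.90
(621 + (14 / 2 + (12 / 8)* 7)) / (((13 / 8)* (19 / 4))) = 20432 / 247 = 82.72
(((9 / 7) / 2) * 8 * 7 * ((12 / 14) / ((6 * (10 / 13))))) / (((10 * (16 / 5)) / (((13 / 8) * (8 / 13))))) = 117 / 560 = 0.21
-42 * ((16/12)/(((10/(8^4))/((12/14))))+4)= -99144/5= -19828.80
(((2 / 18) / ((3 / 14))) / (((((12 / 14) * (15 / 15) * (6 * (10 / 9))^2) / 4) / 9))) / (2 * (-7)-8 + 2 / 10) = -0.02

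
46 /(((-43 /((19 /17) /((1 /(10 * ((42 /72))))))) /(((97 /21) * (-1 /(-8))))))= -211945 /52632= -4.03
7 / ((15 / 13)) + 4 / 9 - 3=158 / 45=3.51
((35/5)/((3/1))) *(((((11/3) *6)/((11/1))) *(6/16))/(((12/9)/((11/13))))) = 231/208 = 1.11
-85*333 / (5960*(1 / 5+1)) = -3.96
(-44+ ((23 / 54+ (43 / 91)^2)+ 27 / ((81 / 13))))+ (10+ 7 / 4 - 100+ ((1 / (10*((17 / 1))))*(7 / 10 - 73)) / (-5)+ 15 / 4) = -234581979599 / 1900489500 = -123.43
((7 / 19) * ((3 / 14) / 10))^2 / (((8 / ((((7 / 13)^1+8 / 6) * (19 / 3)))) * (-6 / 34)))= -1241 / 2371200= -0.00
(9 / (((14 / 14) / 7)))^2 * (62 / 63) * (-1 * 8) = -31248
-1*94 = -94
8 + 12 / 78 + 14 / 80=4331 / 520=8.33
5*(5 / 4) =25 / 4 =6.25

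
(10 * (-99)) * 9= -8910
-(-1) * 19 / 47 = 19 / 47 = 0.40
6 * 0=0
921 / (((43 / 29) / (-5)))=-3105.70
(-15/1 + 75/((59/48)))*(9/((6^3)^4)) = 905/4756672512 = 0.00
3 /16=0.19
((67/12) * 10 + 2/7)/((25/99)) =222.23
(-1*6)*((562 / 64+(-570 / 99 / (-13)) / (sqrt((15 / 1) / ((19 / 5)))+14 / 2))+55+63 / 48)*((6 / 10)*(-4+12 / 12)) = 861453261 / 1224080 - 855*sqrt(57) / 30602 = 703.54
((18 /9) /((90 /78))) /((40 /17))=221 /300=0.74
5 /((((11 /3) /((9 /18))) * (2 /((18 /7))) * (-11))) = -135 /1694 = -0.08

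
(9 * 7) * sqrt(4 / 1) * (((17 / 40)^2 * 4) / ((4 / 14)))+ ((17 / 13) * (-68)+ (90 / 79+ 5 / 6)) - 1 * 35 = 242378569 / 1232400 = 196.67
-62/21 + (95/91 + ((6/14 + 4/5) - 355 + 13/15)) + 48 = -27920/91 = -306.81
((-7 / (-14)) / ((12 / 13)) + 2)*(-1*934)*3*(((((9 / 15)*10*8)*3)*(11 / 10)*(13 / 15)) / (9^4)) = -8147282 / 54675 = -149.01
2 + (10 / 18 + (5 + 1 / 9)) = 23 / 3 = 7.67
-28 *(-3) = 84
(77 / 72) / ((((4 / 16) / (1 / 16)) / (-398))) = -15323 / 144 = -106.41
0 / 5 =0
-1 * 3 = -3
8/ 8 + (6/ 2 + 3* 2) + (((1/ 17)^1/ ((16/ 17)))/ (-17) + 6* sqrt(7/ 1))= 2719/ 272 + 6* sqrt(7)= 25.87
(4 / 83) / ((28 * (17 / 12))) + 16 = 158044 / 9877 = 16.00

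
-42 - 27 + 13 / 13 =-68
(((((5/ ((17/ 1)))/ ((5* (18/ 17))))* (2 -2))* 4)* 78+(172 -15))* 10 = 1570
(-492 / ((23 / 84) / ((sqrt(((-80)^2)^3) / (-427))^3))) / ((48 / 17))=280649269248000000000 / 255807587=1097110811056.59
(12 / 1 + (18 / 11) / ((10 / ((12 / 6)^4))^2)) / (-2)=-2226 / 275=-8.09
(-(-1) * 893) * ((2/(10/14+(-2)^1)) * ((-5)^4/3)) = -7813750/27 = -289398.15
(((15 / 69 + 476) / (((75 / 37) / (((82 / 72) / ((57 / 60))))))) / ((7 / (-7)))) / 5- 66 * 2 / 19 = -2073889 / 32775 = -63.28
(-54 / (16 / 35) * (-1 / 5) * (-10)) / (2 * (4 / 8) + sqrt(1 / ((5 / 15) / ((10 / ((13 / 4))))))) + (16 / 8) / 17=209701 / 7276- 945 * sqrt(390) / 214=-58.39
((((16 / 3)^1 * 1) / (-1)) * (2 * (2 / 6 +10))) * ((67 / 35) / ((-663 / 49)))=465248 / 29835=15.59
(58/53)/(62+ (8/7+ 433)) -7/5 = -1286453/920345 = -1.40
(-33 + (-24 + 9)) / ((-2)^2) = -12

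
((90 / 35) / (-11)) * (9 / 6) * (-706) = 19062 / 77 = 247.56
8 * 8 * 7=448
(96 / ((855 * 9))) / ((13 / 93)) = 992 / 11115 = 0.09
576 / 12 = 48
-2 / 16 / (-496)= 1 / 3968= 0.00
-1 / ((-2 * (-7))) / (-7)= 1 / 98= 0.01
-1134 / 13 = -87.23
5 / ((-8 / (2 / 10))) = -1 / 8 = -0.12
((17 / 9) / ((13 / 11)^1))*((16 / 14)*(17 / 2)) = 12716 / 819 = 15.53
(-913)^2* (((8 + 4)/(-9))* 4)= -13337104/3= -4445701.33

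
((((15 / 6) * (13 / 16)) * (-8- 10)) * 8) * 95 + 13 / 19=-1055899 / 38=-27786.82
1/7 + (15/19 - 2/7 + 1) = 1.65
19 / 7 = 2.71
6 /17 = 0.35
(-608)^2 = 369664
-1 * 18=-18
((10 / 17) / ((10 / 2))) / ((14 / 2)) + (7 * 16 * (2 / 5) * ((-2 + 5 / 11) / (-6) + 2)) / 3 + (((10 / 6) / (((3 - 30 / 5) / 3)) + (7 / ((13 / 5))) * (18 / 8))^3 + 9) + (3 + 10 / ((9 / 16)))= 3681698854853 / 24847542720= 148.17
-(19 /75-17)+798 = 61106 /75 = 814.75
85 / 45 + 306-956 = -5833 / 9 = -648.11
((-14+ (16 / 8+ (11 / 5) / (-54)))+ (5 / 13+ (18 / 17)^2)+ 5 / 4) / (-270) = 18837259 / 547770600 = 0.03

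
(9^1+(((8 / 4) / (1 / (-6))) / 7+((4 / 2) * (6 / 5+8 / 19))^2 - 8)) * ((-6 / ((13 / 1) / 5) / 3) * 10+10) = 3713538 / 164255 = 22.61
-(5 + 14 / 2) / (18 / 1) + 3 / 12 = -5 / 12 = -0.42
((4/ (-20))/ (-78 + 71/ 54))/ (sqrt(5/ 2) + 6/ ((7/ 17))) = 77112/ 425756915- 2646 * sqrt(10)/ 425756915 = 0.00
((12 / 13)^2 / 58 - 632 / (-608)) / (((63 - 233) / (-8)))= 392651 / 7915115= 0.05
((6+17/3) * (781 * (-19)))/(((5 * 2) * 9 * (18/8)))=-207746/243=-854.92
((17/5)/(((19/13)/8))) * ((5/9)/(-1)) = -1768/171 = -10.34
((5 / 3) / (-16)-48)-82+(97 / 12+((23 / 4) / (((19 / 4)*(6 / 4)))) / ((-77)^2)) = -219932057 / 1802416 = -122.02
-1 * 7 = -7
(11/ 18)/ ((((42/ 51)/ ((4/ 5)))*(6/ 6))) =187/ 315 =0.59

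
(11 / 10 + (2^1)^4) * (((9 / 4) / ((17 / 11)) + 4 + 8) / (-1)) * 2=-31293 / 68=-460.19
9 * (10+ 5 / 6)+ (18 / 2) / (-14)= 678 / 7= 96.86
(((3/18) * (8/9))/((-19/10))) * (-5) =200/513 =0.39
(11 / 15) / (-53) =-11 / 795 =-0.01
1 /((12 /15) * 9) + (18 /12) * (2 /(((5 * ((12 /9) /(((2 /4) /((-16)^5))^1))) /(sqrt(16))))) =13107119 /94371840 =0.14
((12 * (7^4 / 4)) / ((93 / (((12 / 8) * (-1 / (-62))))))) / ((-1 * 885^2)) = -2401 / 1003572300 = -0.00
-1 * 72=-72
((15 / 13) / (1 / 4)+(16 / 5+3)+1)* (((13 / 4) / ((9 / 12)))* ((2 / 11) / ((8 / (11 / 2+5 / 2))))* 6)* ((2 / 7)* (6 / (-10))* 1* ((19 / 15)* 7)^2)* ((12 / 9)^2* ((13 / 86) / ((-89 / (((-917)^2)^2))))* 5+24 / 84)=8036042156518.42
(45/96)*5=75/32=2.34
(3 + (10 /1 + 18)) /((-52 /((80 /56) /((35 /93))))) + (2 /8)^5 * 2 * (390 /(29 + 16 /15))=-2.24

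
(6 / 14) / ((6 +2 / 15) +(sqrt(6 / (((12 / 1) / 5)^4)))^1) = 1589760 / 22641857 -45000*sqrt(6) / 22641857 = 0.07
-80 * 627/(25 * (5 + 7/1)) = -836/5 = -167.20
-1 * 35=-35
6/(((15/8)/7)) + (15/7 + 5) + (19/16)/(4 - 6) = 32423/1120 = 28.95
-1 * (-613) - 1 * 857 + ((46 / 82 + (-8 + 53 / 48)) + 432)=357517 / 1968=181.67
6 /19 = 0.32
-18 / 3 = -6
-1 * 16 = -16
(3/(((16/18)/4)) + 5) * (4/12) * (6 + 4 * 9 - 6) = 222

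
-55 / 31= -1.77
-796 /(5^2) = -796 /25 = -31.84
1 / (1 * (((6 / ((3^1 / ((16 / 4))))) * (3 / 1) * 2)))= 0.02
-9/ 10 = -0.90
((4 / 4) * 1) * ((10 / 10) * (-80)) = -80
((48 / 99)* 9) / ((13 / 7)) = 336 / 143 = 2.35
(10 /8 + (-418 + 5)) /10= -1647 /40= -41.18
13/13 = 1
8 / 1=8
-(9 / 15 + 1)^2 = -64 / 25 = -2.56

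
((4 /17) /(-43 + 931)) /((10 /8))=2 /9435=0.00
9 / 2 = 4.50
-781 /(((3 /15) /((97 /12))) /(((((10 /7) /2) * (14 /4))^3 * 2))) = -47348125 /48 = -986419.27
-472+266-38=-244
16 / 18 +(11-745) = -733.11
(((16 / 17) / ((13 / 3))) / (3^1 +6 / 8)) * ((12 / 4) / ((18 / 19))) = 608 / 3315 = 0.18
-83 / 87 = -0.95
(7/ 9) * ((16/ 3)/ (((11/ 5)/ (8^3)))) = 286720/ 297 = 965.39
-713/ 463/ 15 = -713/ 6945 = -0.10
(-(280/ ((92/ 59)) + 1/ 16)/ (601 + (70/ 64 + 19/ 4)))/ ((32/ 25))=-1652575/ 7146192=-0.23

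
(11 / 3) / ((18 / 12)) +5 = 67 / 9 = 7.44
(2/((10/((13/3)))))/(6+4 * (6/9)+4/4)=13/145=0.09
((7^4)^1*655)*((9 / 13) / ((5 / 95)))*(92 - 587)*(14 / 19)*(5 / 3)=-163477487250 / 13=-12575191326.92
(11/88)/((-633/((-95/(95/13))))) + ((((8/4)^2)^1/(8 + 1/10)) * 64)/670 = 455645/9160776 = 0.05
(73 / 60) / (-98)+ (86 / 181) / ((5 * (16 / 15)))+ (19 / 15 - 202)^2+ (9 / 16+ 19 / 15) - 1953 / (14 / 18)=37784.78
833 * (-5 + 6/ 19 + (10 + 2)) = 115787/ 19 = 6094.05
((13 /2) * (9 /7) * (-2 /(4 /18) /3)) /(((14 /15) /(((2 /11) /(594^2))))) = -65 /4695768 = -0.00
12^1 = 12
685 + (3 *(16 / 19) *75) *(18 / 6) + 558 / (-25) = 584773 / 475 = 1231.10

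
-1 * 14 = -14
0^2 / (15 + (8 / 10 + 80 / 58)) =0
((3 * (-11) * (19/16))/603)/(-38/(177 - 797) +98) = -32395/48881592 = -0.00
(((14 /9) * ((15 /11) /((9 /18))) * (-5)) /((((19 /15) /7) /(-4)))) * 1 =98000 /209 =468.90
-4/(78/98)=-196/39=-5.03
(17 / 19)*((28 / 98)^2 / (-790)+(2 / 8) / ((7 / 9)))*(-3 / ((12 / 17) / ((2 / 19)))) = -7189453 / 55897240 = -0.13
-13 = -13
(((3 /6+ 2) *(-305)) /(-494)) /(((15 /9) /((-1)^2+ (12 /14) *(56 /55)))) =18849 /10868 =1.73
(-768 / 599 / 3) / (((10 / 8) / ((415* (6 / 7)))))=-509952 / 4193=-121.62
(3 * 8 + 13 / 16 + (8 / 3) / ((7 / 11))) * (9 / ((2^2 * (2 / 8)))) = 29235 / 112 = 261.03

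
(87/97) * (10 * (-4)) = -3480/97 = -35.88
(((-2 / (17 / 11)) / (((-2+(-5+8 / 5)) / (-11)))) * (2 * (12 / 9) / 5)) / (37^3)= -1936 / 69749181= -0.00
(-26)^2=676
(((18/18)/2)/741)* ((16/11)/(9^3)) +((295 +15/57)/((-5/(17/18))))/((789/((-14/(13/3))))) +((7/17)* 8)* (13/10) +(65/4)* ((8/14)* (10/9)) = 13787934303256/929846232315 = 14.83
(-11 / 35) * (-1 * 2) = 22 / 35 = 0.63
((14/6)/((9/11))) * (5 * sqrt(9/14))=55 * sqrt(14)/18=11.43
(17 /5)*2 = 6.80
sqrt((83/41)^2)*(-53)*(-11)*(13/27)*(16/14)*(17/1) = 85551752/7749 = 11040.36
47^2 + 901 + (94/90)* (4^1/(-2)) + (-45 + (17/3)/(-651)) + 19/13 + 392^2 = 19895882161/126945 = 156728.36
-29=-29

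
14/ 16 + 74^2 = 43815/ 8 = 5476.88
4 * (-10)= -40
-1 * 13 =-13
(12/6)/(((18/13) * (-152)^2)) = 13/207936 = 0.00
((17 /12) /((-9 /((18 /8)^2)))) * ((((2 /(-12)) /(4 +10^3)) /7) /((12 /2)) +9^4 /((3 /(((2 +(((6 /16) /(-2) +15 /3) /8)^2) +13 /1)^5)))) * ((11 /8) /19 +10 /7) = -948283224279428461267244532354138181795 /423754491680049240261770870784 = -2237812797.03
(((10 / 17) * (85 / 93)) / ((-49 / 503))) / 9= -25150 / 41013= -0.61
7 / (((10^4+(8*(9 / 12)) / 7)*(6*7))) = 7 / 420036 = 0.00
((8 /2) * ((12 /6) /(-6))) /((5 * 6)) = -0.04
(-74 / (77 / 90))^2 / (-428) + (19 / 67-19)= -1538497662 / 42505001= -36.20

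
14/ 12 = 7/ 6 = 1.17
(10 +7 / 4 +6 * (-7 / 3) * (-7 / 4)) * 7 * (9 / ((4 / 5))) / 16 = 45675 / 256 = 178.42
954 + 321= 1275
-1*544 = -544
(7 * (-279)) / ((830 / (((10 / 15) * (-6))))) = 3906 / 415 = 9.41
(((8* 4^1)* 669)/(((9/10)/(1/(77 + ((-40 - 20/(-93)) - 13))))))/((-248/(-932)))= 2078360/563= 3691.58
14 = 14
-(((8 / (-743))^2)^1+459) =-253390555 / 552049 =-459.00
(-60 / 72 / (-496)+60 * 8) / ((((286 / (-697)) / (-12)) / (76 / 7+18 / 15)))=42016600699 / 248248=169252.52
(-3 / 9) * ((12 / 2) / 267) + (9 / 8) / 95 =883 / 202920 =0.00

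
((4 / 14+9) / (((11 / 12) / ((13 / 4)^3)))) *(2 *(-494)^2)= 26137170735 / 154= 169721887.89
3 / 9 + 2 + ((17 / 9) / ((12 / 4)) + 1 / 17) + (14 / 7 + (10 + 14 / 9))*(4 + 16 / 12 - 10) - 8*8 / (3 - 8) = -108869 / 2295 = -47.44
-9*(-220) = 1980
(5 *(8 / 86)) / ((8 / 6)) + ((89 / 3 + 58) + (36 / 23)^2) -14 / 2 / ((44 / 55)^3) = 335389925 / 4367424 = 76.79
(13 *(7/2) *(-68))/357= -26/3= -8.67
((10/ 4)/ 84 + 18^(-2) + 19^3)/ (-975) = -31112573/ 4422600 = -7.03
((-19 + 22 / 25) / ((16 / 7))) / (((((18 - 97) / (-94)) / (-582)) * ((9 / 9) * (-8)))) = -43369767 / 63200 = -686.23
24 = 24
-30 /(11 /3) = -90 /11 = -8.18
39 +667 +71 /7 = 716.14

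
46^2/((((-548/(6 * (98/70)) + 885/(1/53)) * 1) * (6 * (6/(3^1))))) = 3703/983635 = 0.00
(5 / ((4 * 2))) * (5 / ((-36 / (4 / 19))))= -25 / 1368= -0.02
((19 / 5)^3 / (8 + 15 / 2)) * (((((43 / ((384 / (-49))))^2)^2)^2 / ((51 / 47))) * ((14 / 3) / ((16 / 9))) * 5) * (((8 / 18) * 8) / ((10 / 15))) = 876542515238958120577267899655811 / 4671557322233614014873600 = 187633899.10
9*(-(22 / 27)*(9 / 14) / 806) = -33 / 5642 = -0.01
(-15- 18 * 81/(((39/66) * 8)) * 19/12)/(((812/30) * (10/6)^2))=-1413369/211120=-6.69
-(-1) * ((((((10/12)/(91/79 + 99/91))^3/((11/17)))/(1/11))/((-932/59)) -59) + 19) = -33664368856721581715/840444676068208896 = -40.06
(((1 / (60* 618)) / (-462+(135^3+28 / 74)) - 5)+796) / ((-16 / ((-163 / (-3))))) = -435136337374579831 / 161995332412800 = -2686.10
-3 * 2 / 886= -3 / 443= -0.01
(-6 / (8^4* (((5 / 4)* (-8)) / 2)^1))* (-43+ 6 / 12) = -51 / 4096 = -0.01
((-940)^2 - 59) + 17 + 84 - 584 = 883058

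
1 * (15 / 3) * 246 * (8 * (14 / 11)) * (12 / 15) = 110208 / 11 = 10018.91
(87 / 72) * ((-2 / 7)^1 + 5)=319 / 56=5.70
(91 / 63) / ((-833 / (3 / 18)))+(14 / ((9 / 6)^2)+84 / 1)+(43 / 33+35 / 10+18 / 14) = 23827358 / 247401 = 96.31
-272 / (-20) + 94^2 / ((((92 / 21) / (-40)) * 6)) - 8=-1545656 / 115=-13440.49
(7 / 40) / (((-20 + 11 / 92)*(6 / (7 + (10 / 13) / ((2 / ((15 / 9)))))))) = -0.01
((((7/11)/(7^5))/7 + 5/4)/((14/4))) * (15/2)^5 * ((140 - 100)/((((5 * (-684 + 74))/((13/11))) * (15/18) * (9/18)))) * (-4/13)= 84234947625/868367269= 97.00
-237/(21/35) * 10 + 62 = -3888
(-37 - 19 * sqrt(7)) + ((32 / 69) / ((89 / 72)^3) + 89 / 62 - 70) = -105875667071 / 1005285794 - 19 * sqrt(7) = -155.59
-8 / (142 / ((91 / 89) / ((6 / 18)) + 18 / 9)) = -1804 / 6319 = -0.29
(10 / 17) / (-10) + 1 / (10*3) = -13 / 510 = -0.03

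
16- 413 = -397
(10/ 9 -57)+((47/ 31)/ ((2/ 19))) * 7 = 25073/ 558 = 44.93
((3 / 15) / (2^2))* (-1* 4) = -1 / 5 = -0.20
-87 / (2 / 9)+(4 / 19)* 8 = -14813 / 38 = -389.82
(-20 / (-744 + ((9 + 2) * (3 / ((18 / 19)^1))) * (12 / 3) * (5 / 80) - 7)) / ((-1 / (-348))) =33408 / 3563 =9.38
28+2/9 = 254/9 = 28.22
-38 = -38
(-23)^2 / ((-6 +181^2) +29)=529 / 32784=0.02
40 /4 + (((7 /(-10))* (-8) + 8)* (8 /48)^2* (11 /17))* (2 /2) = 461 /45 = 10.24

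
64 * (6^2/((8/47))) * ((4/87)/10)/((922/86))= 388032/66845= 5.80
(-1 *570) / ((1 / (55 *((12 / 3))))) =-125400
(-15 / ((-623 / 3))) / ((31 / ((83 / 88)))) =3735 / 1699544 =0.00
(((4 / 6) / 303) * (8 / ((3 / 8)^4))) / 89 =65536 / 6552981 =0.01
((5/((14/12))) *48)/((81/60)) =3200/21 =152.38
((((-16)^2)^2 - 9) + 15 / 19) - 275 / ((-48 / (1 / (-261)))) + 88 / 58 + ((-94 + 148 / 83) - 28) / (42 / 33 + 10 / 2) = 29768000712547 / 454403088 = 65510.12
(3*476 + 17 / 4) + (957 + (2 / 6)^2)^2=297268033 / 324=917493.93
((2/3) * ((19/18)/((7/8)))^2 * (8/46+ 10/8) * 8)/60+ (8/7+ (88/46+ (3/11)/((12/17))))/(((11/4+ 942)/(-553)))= -312613917811/170761918635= -1.83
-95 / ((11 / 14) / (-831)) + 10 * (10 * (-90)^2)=10015230 / 11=910475.45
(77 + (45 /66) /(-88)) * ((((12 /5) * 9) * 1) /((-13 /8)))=-8049078 /7865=-1023.40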